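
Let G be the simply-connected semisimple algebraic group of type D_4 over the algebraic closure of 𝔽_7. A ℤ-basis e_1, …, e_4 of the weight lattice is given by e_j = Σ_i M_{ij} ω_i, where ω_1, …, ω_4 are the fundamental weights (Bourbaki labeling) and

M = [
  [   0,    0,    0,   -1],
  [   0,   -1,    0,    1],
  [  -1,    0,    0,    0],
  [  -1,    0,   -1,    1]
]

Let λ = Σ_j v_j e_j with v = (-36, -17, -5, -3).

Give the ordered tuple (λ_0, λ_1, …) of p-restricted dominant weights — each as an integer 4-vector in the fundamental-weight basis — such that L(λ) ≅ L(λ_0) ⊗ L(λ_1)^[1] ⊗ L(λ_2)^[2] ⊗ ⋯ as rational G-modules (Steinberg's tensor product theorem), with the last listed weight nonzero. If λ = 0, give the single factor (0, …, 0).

Compute c_i = Σ_j M_{ij} v_j with v = (-36, -17, -5, -3):
  c_1 = 0*-36 + 0*-17 + 0*-5 + -1*-3 = 3
  c_2 = 0*-36 + -1*-17 + 0*-5 + 1*-3 = 14
  c_3 = -1*-36 + 0*-17 + 0*-5 + 0*-3 = 36
  c_4 = -1*-36 + 0*-17 + -1*-5 + 1*-3 = 38
p = 7; digits c_i = Σ_j d_{ij}·7^j, 0 ≤ d_{ij} < 7:
  c_1 = 3 = 3·7^0
  c_2 = 14 = 0·7^0 + 2·7^1
  c_3 = 36 = 1·7^0 + 5·7^1
  c_4 = 38 = 3·7^0 + 5·7^1
λ_0 = (3, 0, 1, 3)
λ_1 = (0, 2, 5, 5)

((3, 0, 1, 3), (0, 2, 5, 5))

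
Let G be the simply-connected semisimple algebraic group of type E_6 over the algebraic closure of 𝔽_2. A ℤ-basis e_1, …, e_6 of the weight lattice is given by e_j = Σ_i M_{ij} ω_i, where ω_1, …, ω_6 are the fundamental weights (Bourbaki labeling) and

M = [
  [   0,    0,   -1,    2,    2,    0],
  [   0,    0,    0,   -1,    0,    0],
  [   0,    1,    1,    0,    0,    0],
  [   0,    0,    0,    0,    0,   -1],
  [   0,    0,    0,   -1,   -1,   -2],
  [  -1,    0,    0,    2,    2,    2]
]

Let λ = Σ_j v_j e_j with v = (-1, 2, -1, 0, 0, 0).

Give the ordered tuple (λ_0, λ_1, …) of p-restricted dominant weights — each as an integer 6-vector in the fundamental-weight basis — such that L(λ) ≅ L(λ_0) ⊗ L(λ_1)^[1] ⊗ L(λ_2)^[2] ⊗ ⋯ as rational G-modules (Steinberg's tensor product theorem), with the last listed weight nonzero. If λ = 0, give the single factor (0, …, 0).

((1, 0, 1, 0, 0, 1),)

In the fundamental-weight basis, λ has coordinates c = M·v (v = (-1, 2, -1, 0, 0, 0)):
  c_1 = (0)·(-1) + 0·2 + (-1)·(-1) + 2·0 + 2·0 + 0·0 = 1
  c_2 = (0)·(-1) + 0·2 + (0)·(-1) + (-1)·(0) + 0·0 + 0·0 = 0
  c_3 = (0)·(-1) + 1·2 + (1)·(-1) + 0·0 + 0·0 + 0·0 = 1
  c_4 = (0)·(-1) + 0·2 + (0)·(-1) + 0·0 + 0·0 + (-1)·(0) = 0
  c_5 = (0)·(-1) + 0·2 + (0)·(-1) + (-1)·(0) + (-1)·(0) + (-2)·(0) = 0
  c_6 = (-1)·(-1) + 0·2 + (0)·(-1) + 2·0 + 2·0 + 2·0 = 1
Base-2 expansion of each c_i:
  c_1 = 1 = 1·2^0
  c_2 = 0
  c_3 = 1 = 1·2^0
  c_4 = 0
  c_5 = 0
  c_6 = 1 = 1·2^0
p-restricted factor λ_0 = (1, 0, 1, 0, 0, 1)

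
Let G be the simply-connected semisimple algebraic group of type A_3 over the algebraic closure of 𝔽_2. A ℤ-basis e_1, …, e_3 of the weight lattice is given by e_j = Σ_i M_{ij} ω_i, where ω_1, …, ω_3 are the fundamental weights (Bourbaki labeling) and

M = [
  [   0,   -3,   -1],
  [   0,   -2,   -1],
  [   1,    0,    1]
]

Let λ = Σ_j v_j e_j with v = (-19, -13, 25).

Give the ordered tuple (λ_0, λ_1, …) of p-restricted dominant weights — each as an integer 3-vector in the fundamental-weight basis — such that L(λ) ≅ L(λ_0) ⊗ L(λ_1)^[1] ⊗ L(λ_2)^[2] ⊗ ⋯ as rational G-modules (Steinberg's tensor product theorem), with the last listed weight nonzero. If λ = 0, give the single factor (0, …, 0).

((0, 1, 0), (1, 0, 1), (1, 0, 1), (1, 0, 0))

Change of basis e → ω: c = M·v where v = (-19, -13, 25):
  c_1 = (0)·(-19) + (-3)·(-13) + (-1)·(25) = 14
  c_2 = (0)·(-19) + (-2)·(-13) + (-1)·(25) = 1
  c_3 = (1)·(-19) + (0)·(-13) + 1·25 = 6
Expand coordinatewise in base 2:
  c_1 = 14 = 0·2^0 + 1·2^1 + 1·2^2 + 1·2^3
  c_2 = 1 = 1·2^0
  c_3 = 6 = 0·2^0 + 1·2^1 + 1·2^2
λ_0 = (0, 1, 0)
λ_1 = (1, 0, 1)
λ_2 = (1, 0, 1)
λ_3 = (1, 0, 0)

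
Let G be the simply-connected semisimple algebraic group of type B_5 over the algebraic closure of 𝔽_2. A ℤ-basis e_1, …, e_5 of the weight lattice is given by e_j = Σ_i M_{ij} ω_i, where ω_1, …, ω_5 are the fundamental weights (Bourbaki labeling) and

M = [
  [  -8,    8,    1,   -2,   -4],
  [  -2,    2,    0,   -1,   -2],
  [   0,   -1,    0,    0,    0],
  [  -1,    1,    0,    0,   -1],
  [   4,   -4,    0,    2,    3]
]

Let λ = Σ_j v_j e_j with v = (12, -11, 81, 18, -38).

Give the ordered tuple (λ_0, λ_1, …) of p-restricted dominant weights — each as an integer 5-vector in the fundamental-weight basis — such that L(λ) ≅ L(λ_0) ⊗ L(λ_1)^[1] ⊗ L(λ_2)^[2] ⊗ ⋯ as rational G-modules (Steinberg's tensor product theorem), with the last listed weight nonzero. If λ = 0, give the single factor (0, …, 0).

ω-coordinates c = M·v, v = (12, -11, 81, 18, -38):
  c_1 = (-8)·(12) + (8)·(-11) + 1·81 + (-2)·(18) + (-4)·(-38) = 13
  c_2 = (-2)·(12) + (2)·(-11) + 0·81 + (-1)·(18) + (-2)·(-38) = 12
  c_3 = 0·12 + (-1)·(-11) + 0·81 + 0·18 + (0)·(-38) = 11
  c_4 = (-1)·(12) + (1)·(-11) + 0·81 + 0·18 + (-1)·(-38) = 15
  c_5 = 4·12 + (-4)·(-11) + 0·81 + 2·18 + (3)·(-38) = 14
Expand coordinatewise in base 2:
  c_1 = 13 = 1·2^0 + 0·2^1 + 1·2^2 + 1·2^3
  c_2 = 12 = 0·2^0 + 0·2^1 + 1·2^2 + 1·2^3
  c_3 = 11 = 1·2^0 + 1·2^1 + 0·2^2 + 1·2^3
  c_4 = 15 = 1·2^0 + 1·2^1 + 1·2^2 + 1·2^3
  c_5 = 14 = 0·2^0 + 1·2^1 + 1·2^2 + 1·2^3
Factor λ_0 = (1, 0, 1, 1, 0)
Factor λ_1 = (0, 0, 1, 1, 1)
Factor λ_2 = (1, 1, 0, 1, 1)
Factor λ_3 = (1, 1, 1, 1, 1)

((1, 0, 1, 1, 0), (0, 0, 1, 1, 1), (1, 1, 0, 1, 1), (1, 1, 1, 1, 1))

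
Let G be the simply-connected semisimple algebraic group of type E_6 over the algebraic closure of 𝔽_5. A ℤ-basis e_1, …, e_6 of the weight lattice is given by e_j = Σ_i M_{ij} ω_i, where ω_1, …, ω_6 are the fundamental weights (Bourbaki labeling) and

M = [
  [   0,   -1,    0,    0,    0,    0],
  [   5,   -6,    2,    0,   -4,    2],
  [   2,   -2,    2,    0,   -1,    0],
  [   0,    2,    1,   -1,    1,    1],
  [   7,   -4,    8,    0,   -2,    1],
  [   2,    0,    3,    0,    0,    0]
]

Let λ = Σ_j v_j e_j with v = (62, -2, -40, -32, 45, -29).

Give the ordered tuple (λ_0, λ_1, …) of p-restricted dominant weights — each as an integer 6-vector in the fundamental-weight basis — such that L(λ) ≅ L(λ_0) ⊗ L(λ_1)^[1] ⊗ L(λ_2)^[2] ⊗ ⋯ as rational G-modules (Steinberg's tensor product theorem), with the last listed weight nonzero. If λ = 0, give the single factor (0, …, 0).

((2, 4, 3, 4, 3, 4),)

In the fundamental-weight basis, λ has coordinates c = M·v (v = (62, -2, -40, -32, 45, -29)):
  c_1 = 0·62 + (-1)·(-2) + (0)·(-40) + (0)·(-32) + 0·45 + (0)·(-29) = 2
  c_2 = 5·62 + (-6)·(-2) + (2)·(-40) + (0)·(-32) + (-4)·(45) + (2)·(-29) = 4
  c_3 = 2·62 + (-2)·(-2) + (2)·(-40) + (0)·(-32) + (-1)·(45) + (0)·(-29) = 3
  c_4 = 0·62 + (2)·(-2) + (1)·(-40) + (-1)·(-32) + 1·45 + (1)·(-29) = 4
  c_5 = 7·62 + (-4)·(-2) + (8)·(-40) + (0)·(-32) + (-2)·(45) + (1)·(-29) = 3
  c_6 = 2·62 + (0)·(-2) + (3)·(-40) + (0)·(-32) + 0·45 + (0)·(-29) = 4
Expand coordinatewise in base 5:
  c_1 = 2 = 2·5^0
  c_2 = 4 = 4·5^0
  c_3 = 3 = 3·5^0
  c_4 = 4 = 4·5^0
  c_5 = 3 = 3·5^0
  c_6 = 4 = 4·5^0
p-restricted factor λ_0 = (2, 4, 3, 4, 3, 4)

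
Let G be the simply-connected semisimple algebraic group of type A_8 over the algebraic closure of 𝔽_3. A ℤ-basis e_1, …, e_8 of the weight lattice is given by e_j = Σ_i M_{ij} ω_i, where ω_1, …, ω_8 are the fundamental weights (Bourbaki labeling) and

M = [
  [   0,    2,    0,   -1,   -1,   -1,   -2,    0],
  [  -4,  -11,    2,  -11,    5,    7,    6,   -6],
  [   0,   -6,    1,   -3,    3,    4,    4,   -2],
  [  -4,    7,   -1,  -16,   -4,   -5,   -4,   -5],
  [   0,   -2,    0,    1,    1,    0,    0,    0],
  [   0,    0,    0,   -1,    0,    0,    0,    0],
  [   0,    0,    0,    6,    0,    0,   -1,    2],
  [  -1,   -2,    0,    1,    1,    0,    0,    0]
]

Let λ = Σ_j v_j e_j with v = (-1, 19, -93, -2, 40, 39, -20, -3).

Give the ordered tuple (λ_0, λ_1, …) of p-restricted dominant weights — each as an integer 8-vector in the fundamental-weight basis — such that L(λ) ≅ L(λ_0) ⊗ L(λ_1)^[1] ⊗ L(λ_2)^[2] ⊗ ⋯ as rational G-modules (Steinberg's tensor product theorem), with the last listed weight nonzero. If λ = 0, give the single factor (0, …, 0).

In the fundamental-weight basis, λ has coordinates c = M·v (v = (-1, 19, -93, -2, 40, 39, -20, -3)):
  c_1 = (0)·(-1) + 2·19 + (0)·(-93) + (-1)·(-2) + (-1)·(40) + (-1)·(39) + (-2)·(-20) + (0)·(-3) = 1
  c_2 = (-4)·(-1) + (-11)·(19) + (2)·(-93) + (-11)·(-2) + 5·40 + 7·39 + (6)·(-20) + (-6)·(-3) = 2
  c_3 = (0)·(-1) + (-6)·(19) + (1)·(-93) + (-3)·(-2) + 3·40 + 4·39 + (4)·(-20) + (-2)·(-3) = 1
  c_4 = (-4)·(-1) + 7·19 + (-1)·(-93) + (-16)·(-2) + (-4)·(40) + (-5)·(39) + (-4)·(-20) + (-5)·(-3) = 2
  c_5 = (0)·(-1) + (-2)·(19) + (0)·(-93) + (1)·(-2) + 1·40 + 0·39 + (0)·(-20) + (0)·(-3) = 0
  c_6 = (0)·(-1) + 0·19 + (0)·(-93) + (-1)·(-2) + 0·40 + 0·39 + (0)·(-20) + (0)·(-3) = 2
  c_7 = (0)·(-1) + 0·19 + (0)·(-93) + (6)·(-2) + 0·40 + 0·39 + (-1)·(-20) + (2)·(-3) = 2
  c_8 = (-1)·(-1) + (-2)·(19) + (0)·(-93) + (1)·(-2) + 1·40 + 0·39 + (0)·(-20) + (0)·(-3) = 1
p = 3; digits c_i = Σ_j d_{ij}·3^j, 0 ≤ d_{ij} < 3:
  c_1 = 1 = 1·3^0
  c_2 = 2 = 2·3^0
  c_3 = 1 = 1·3^0
  c_4 = 2 = 2·3^0
  c_5 = 0
  c_6 = 2 = 2·3^0
  c_7 = 2 = 2·3^0
  c_8 = 1 = 1·3^0
Factor λ_0 = (1, 2, 1, 2, 0, 2, 2, 1)

((1, 2, 1, 2, 0, 2, 2, 1),)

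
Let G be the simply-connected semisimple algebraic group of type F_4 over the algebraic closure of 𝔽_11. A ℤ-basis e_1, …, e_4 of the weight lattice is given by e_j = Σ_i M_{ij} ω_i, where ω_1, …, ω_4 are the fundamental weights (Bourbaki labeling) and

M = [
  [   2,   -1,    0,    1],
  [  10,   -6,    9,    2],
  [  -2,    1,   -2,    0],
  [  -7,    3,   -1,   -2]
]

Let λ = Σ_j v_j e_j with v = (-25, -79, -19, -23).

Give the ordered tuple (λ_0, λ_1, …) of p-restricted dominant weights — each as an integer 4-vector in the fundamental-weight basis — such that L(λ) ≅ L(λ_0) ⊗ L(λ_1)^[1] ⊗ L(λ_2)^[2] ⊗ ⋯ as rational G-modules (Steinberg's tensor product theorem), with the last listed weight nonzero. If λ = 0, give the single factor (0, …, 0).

Change of basis e → ω: c = M·v where v = (-25, -79, -19, -23):
  c_1 = 2*-25 + -1*-79 + 0*-19 + 1*-23 = 6
  c_2 = 10*-25 + -6*-79 + 9*-19 + 2*-23 = 7
  c_3 = -2*-25 + 1*-79 + -2*-19 + 0*-23 = 9
  c_4 = -7*-25 + 3*-79 + -1*-19 + -2*-23 = 3
Expand coordinatewise in base 11:
  c_1 = 6 = 6·11^0
  c_2 = 7 = 7·11^0
  c_3 = 9 = 9·11^0
  c_4 = 3 = 3·11^0
λ_0 = (6, 7, 9, 3)

((6, 7, 9, 3),)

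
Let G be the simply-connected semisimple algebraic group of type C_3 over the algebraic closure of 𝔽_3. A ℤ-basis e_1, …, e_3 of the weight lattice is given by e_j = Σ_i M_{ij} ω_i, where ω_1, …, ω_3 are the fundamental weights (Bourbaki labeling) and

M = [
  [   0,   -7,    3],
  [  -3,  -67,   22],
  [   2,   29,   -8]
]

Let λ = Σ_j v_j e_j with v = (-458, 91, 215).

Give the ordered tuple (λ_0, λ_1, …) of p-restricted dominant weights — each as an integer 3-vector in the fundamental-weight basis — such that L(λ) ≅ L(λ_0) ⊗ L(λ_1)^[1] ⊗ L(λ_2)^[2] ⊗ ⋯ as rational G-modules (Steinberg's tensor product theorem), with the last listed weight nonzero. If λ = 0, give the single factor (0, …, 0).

((2, 1, 0), (2, 2, 1))

ω-coordinates c = M·v, v = (-458, 91, 215):
  c_1 = 0*-458 + -7*91 + 3*215 = 8
  c_2 = -3*-458 + -67*91 + 22*215 = 7
  c_3 = 2*-458 + 29*91 + -8*215 = 3
Expand coordinatewise in base 3:
  c_1 = 8 = 2·3^0 + 2·3^1
  c_2 = 7 = 1·3^0 + 2·3^1
  c_3 = 3 = 0·3^0 + 1·3^1
p-restricted factor λ_0 = (2, 1, 0)
p-restricted factor λ_1 = (2, 2, 1)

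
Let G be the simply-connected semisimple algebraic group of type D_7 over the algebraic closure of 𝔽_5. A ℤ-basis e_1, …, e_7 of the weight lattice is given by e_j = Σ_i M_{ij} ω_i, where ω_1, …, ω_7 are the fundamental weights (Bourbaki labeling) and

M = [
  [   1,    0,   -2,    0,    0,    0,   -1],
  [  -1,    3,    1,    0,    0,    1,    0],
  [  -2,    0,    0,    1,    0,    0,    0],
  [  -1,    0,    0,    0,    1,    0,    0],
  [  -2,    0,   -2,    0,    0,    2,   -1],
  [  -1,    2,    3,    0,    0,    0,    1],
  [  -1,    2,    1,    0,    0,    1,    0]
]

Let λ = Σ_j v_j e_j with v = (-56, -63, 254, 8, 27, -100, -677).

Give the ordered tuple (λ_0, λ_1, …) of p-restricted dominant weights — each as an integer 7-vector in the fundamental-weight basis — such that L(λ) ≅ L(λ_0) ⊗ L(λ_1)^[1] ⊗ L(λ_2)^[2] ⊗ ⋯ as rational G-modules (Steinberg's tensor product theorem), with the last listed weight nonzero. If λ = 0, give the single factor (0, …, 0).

Converting to the ω-basis (c_i = row i of M dotted with v = (-56, -63, 254, 8, 27, -100, -677)):
  c_1 = 1*-56 + 0*-63 + -2*254 + 0*8 + 0*27 + 0*-100 + -1*-677 = 113
  c_2 = -1*-56 + 3*-63 + 1*254 + 0*8 + 0*27 + 1*-100 + 0*-677 = 21
  c_3 = -2*-56 + 0*-63 + 0*254 + 1*8 + 0*27 + 0*-100 + 0*-677 = 120
  c_4 = -1*-56 + 0*-63 + 0*254 + 0*8 + 1*27 + 0*-100 + 0*-677 = 83
  c_5 = -2*-56 + 0*-63 + -2*254 + 0*8 + 0*27 + 2*-100 + -1*-677 = 81
  c_6 = -1*-56 + 2*-63 + 3*254 + 0*8 + 0*27 + 0*-100 + 1*-677 = 15
  c_7 = -1*-56 + 2*-63 + 1*254 + 0*8 + 0*27 + 1*-100 + 0*-677 = 84
p = 5; digits c_i = Σ_j d_{ij}·5^j, 0 ≤ d_{ij} < 5:
  c_1 = 113 = 3·5^0 + 2·5^1 + 4·5^2
  c_2 = 21 = 1·5^0 + 4·5^1
  c_3 = 120 = 0·5^0 + 4·5^1 + 4·5^2
  c_4 = 83 = 3·5^0 + 1·5^1 + 3·5^2
  c_5 = 81 = 1·5^0 + 1·5^1 + 3·5^2
  c_6 = 15 = 0·5^0 + 3·5^1
  c_7 = 84 = 4·5^0 + 1·5^1 + 3·5^2
p-restricted factor λ_0 = (3, 1, 0, 3, 1, 0, 4)
p-restricted factor λ_1 = (2, 4, 4, 1, 1, 3, 1)
p-restricted factor λ_2 = (4, 0, 4, 3, 3, 0, 3)

((3, 1, 0, 3, 1, 0, 4), (2, 4, 4, 1, 1, 3, 1), (4, 0, 4, 3, 3, 0, 3))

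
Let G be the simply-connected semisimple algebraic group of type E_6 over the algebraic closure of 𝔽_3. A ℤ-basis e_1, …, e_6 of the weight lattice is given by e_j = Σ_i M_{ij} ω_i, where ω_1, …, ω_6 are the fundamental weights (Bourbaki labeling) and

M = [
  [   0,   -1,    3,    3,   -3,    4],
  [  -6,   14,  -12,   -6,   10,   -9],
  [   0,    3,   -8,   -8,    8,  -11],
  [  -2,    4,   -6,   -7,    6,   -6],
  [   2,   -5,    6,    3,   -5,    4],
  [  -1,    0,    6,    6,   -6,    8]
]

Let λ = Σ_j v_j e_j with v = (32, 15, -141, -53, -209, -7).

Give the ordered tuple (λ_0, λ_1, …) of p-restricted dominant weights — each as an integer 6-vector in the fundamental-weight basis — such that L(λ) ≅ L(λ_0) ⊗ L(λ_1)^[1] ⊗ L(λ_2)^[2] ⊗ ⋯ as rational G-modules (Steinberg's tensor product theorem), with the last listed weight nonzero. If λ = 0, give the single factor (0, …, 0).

((2, 1, 2, 1, 1, 2),)

In the fundamental-weight basis, λ has coordinates c = M·v (v = (32, 15, -141, -53, -209, -7)):
  c_1 = 0·32 + (-1)·(15) + (3)·(-141) + (3)·(-53) + (-3)·(-209) + (4)·(-7) = 2
  c_2 = (-6)·(32) + 14·15 + (-12)·(-141) + (-6)·(-53) + (10)·(-209) + (-9)·(-7) = 1
  c_3 = 0·32 + 3·15 + (-8)·(-141) + (-8)·(-53) + (8)·(-209) + (-11)·(-7) = 2
  c_4 = (-2)·(32) + 4·15 + (-6)·(-141) + (-7)·(-53) + (6)·(-209) + (-6)·(-7) = 1
  c_5 = 2·32 + (-5)·(15) + (6)·(-141) + (3)·(-53) + (-5)·(-209) + (4)·(-7) = 1
  c_6 = (-1)·(32) + 0·15 + (6)·(-141) + (6)·(-53) + (-6)·(-209) + (8)·(-7) = 2
Expand coordinatewise in base 3:
  c_1 = 2 = 2·3^0
  c_2 = 1 = 1·3^0
  c_3 = 2 = 2·3^0
  c_4 = 1 = 1·3^0
  c_5 = 1 = 1·3^0
  c_6 = 2 = 2·3^0
Factor λ_0 = (2, 1, 2, 1, 1, 2)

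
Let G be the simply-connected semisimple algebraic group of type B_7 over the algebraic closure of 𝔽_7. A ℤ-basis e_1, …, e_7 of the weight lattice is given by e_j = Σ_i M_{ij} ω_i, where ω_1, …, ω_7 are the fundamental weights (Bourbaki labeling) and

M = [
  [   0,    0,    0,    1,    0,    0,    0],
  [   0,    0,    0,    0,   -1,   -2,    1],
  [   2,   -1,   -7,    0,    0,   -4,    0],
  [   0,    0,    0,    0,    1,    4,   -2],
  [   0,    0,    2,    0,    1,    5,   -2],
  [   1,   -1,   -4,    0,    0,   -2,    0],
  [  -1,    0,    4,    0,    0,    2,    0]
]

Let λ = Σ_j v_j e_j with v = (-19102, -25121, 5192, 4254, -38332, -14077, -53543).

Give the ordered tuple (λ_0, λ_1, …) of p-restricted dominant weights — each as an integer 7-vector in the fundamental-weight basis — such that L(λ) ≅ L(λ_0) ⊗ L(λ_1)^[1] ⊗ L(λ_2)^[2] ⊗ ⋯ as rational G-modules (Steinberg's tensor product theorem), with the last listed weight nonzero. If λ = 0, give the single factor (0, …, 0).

Converting to the ω-basis (c_i = row i of M dotted with v = (-19102, -25121, 5192, 4254, -38332, -14077, -53543)):
  c_1 = (0)·(-19102) + (0)·(-25121) + 0·5192 + 1·4254 + (0)·(-38332) + (0)·(-14077) + (0)·(-53543) = 4254
  c_2 = (0)·(-19102) + (0)·(-25121) + 0·5192 + 0·4254 + (-1)·(-38332) + (-2)·(-14077) + (1)·(-53543) = 12943
  c_3 = (2)·(-19102) + (-1)·(-25121) + (-7)·(5192) + 0·4254 + (0)·(-38332) + (-4)·(-14077) + (0)·(-53543) = 6881
  c_4 = (0)·(-19102) + (0)·(-25121) + 0·5192 + 0·4254 + (1)·(-38332) + (4)·(-14077) + (-2)·(-53543) = 12446
  c_5 = (0)·(-19102) + (0)·(-25121) + 2·5192 + 0·4254 + (1)·(-38332) + (5)·(-14077) + (-2)·(-53543) = 8753
  c_6 = (1)·(-19102) + (-1)·(-25121) + (-4)·(5192) + 0·4254 + (0)·(-38332) + (-2)·(-14077) + (0)·(-53543) = 13405
  c_7 = (-1)·(-19102) + (0)·(-25121) + 4·5192 + 0·4254 + (0)·(-38332) + (2)·(-14077) + (0)·(-53543) = 11716
Expand coordinatewise in base 7:
  c_1 = 4254 = 5·7^0 + 5·7^1 + 2·7^2 + 5·7^3 + 1·7^4
  c_2 = 12943 = 0·7^0 + 1·7^1 + 5·7^2 + 2·7^3 + 5·7^4
  c_3 = 6881 = 0·7^0 + 3·7^1 + 0·7^2 + 6·7^3 + 2·7^4
  c_4 = 12446 = 0·7^0 + 0·7^1 + 2·7^2 + 1·7^3 + 5·7^4
  c_5 = 8753 = 3·7^0 + 4·7^1 + 3·7^2 + 4·7^3 + 3·7^4
  c_6 = 13405 = 0·7^0 + 4·7^1 + 0·7^2 + 4·7^3 + 5·7^4
  c_7 = 11716 = 5·7^0 + 0·7^1 + 1·7^2 + 6·7^3 + 4·7^4
p-restricted factor λ_0 = (5, 0, 0, 0, 3, 0, 5)
p-restricted factor λ_1 = (5, 1, 3, 0, 4, 4, 0)
p-restricted factor λ_2 = (2, 5, 0, 2, 3, 0, 1)
p-restricted factor λ_3 = (5, 2, 6, 1, 4, 4, 6)
p-restricted factor λ_4 = (1, 5, 2, 5, 3, 5, 4)

((5, 0, 0, 0, 3, 0, 5), (5, 1, 3, 0, 4, 4, 0), (2, 5, 0, 2, 3, 0, 1), (5, 2, 6, 1, 4, 4, 6), (1, 5, 2, 5, 3, 5, 4))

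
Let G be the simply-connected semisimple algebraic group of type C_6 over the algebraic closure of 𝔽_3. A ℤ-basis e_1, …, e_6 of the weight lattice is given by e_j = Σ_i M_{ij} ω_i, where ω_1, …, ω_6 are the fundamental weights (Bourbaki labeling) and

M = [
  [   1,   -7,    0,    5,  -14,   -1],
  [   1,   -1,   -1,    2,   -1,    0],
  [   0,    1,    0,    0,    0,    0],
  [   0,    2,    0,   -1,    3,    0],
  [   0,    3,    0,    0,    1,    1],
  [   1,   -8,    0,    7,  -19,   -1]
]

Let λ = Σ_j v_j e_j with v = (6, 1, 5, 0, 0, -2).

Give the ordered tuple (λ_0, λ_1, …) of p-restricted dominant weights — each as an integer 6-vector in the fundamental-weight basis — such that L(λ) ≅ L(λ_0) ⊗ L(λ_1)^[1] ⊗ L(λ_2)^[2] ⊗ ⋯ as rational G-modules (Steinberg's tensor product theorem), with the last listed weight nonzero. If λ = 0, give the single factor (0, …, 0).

((1, 0, 1, 2, 1, 0),)

Compute c_i = Σ_j M_{ij} v_j with v = (6, 1, 5, 0, 0, -2):
  c_1 = 1·6 + (-7)·(1) + 0·5 + 5·0 + (-14)·(0) + (-1)·(-2) = 1
  c_2 = 1·6 + (-1)·(1) + (-1)·(5) + 2·0 + (-1)·(0) + (0)·(-2) = 0
  c_3 = 0·6 + 1·1 + 0·5 + 0·0 + 0·0 + (0)·(-2) = 1
  c_4 = 0·6 + 2·1 + 0·5 + (-1)·(0) + 3·0 + (0)·(-2) = 2
  c_5 = 0·6 + 3·1 + 0·5 + 0·0 + 1·0 + (1)·(-2) = 1
  c_6 = 1·6 + (-8)·(1) + 0·5 + 7·0 + (-19)·(0) + (-1)·(-2) = 0
Writing each c_i in base p = 3:
  c_1 = 1 = 1·3^0
  c_2 = 0
  c_3 = 1 = 1·3^0
  c_4 = 2 = 2·3^0
  c_5 = 1 = 1·3^0
  c_6 = 0
p-restricted factor λ_0 = (1, 0, 1, 2, 1, 0)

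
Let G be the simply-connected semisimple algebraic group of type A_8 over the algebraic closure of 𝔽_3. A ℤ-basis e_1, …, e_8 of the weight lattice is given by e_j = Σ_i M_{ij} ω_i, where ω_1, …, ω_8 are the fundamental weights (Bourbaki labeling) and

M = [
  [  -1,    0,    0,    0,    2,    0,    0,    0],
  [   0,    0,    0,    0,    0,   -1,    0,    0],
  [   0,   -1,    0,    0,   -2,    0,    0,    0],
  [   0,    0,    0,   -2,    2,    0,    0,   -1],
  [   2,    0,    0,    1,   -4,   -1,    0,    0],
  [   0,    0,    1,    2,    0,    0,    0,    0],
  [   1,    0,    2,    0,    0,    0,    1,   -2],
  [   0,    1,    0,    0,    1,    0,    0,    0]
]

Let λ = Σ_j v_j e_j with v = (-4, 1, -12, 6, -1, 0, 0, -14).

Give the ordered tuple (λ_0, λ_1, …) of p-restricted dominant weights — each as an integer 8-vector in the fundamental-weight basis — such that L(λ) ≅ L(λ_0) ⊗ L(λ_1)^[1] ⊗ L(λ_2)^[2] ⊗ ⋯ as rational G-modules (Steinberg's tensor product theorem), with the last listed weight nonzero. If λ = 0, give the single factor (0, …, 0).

In the fundamental-weight basis, λ has coordinates c = M·v (v = (-4, 1, -12, 6, -1, 0, 0, -14)):
  c_1 = -1*-4 + 0*1 + 0*-12 + 0*6 + 2*-1 + 0*0 + 0*0 + 0*-14 = 2
  c_2 = 0*-4 + 0*1 + 0*-12 + 0*6 + 0*-1 + -1*0 + 0*0 + 0*-14 = 0
  c_3 = 0*-4 + -1*1 + 0*-12 + 0*6 + -2*-1 + 0*0 + 0*0 + 0*-14 = 1
  c_4 = 0*-4 + 0*1 + 0*-12 + -2*6 + 2*-1 + 0*0 + 0*0 + -1*-14 = 0
  c_5 = 2*-4 + 0*1 + 0*-12 + 1*6 + -4*-1 + -1*0 + 0*0 + 0*-14 = 2
  c_6 = 0*-4 + 0*1 + 1*-12 + 2*6 + 0*-1 + 0*0 + 0*0 + 0*-14 = 0
  c_7 = 1*-4 + 0*1 + 2*-12 + 0*6 + 0*-1 + 0*0 + 1*0 + -2*-14 = 0
  c_8 = 0*-4 + 1*1 + 0*-12 + 0*6 + 1*-1 + 0*0 + 0*0 + 0*-14 = 0
Base-3 expansion of each c_i:
  c_1 = 2 = 2·3^0
  c_2 = 0
  c_3 = 1 = 1·3^0
  c_4 = 0
  c_5 = 2 = 2·3^0
  c_6 = 0
  c_7 = 0
  c_8 = 0
Factor λ_0 = (2, 0, 1, 0, 2, 0, 0, 0)

((2, 0, 1, 0, 2, 0, 0, 0),)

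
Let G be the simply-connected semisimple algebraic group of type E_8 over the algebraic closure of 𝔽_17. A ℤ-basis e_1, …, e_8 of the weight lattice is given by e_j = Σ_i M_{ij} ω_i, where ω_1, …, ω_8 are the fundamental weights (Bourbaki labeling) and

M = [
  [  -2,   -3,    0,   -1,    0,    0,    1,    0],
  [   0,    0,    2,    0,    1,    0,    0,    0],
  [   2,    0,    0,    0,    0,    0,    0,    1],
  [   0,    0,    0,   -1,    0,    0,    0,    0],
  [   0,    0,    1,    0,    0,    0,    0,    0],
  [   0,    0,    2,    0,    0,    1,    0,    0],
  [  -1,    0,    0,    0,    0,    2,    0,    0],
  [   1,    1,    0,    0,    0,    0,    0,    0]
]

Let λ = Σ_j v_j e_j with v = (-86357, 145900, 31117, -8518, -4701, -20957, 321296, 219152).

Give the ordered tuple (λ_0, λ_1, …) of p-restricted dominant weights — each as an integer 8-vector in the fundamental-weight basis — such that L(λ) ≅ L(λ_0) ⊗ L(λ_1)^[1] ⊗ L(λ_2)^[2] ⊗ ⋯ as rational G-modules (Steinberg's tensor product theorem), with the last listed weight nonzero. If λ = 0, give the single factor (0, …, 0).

ω-coordinates c = M·v, v = (-86357, 145900, 31117, -8518, -4701, -20957, 321296, 219152):
  c_1 = (-2)·(-86357) + (-3)·(145900) + (0)·(31117) + (-1)·(-8518) + (0)·(-4701) + (0)·(-20957) + (1)·(321296) + (0)·(219152) = 64828
  c_2 = (0)·(-86357) + (0)·(145900) + (2)·(31117) + (0)·(-8518) + (1)·(-4701) + (0)·(-20957) + (0)·(321296) + (0)·(219152) = 57533
  c_3 = (2)·(-86357) + (0)·(145900) + (0)·(31117) + (0)·(-8518) + (0)·(-4701) + (0)·(-20957) + (0)·(321296) + (1)·(219152) = 46438
  c_4 = (0)·(-86357) + (0)·(145900) + (0)·(31117) + (-1)·(-8518) + (0)·(-4701) + (0)·(-20957) + (0)·(321296) + (0)·(219152) = 8518
  c_5 = (0)·(-86357) + (0)·(145900) + (1)·(31117) + (0)·(-8518) + (0)·(-4701) + (0)·(-20957) + (0)·(321296) + (0)·(219152) = 31117
  c_6 = (0)·(-86357) + (0)·(145900) + (2)·(31117) + (0)·(-8518) + (0)·(-4701) + (1)·(-20957) + (0)·(321296) + (0)·(219152) = 41277
  c_7 = (-1)·(-86357) + (0)·(145900) + (0)·(31117) + (0)·(-8518) + (0)·(-4701) + (2)·(-20957) + (0)·(321296) + (0)·(219152) = 44443
  c_8 = (1)·(-86357) + (1)·(145900) + (0)·(31117) + (0)·(-8518) + (0)·(-4701) + (0)·(-20957) + (0)·(321296) + (0)·(219152) = 59543
Expand coordinatewise in base 17:
  c_1 = 64828 = 7·17^0 + 5·17^1 + 3·17^2 + 13·17^3
  c_2 = 57533 = 5·17^0 + 1·17^1 + 12·17^2 + 11·17^3
  c_3 = 46438 = 11·17^0 + 11·17^1 + 7·17^2 + 9·17^3
  c_4 = 8518 = 1·17^0 + 8·17^1 + 12·17^2 + 1·17^3
  c_5 = 31117 = 7·17^0 + 11·17^1 + 5·17^2 + 6·17^3
  c_6 = 41277 = 1·17^0 + 14·17^1 + 6·17^2 + 8·17^3
  c_7 = 44443 = 5·17^0 + 13·17^1 + 0·17^2 + 9·17^3
  c_8 = 59543 = 9·17^0 + 0·17^1 + 2·17^2 + 12·17^3
Factor λ_0 = (7, 5, 11, 1, 7, 1, 5, 9)
Factor λ_1 = (5, 1, 11, 8, 11, 14, 13, 0)
Factor λ_2 = (3, 12, 7, 12, 5, 6, 0, 2)
Factor λ_3 = (13, 11, 9, 1, 6, 8, 9, 12)

((7, 5, 11, 1, 7, 1, 5, 9), (5, 1, 11, 8, 11, 14, 13, 0), (3, 12, 7, 12, 5, 6, 0, 2), (13, 11, 9, 1, 6, 8, 9, 12))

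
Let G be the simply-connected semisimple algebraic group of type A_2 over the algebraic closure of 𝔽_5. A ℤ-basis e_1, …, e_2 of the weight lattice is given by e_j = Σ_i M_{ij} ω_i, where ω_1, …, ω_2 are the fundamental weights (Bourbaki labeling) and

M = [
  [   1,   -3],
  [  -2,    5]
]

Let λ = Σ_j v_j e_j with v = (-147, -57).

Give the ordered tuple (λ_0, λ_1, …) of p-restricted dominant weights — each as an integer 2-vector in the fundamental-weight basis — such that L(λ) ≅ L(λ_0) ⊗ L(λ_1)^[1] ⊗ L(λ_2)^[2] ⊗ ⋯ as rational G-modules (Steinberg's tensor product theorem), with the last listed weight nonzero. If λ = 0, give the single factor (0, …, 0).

((4, 4), (4, 1))

In the fundamental-weight basis, λ has coordinates c = M·v (v = (-147, -57)):
  c_1 = 1*-147 + -3*-57 = 24
  c_2 = -2*-147 + 5*-57 = 9
Expand coordinatewise in base 5:
  c_1 = 24 = 4·5^0 + 4·5^1
  c_2 = 9 = 4·5^0 + 1·5^1
λ_0 = (4, 4)
λ_1 = (4, 1)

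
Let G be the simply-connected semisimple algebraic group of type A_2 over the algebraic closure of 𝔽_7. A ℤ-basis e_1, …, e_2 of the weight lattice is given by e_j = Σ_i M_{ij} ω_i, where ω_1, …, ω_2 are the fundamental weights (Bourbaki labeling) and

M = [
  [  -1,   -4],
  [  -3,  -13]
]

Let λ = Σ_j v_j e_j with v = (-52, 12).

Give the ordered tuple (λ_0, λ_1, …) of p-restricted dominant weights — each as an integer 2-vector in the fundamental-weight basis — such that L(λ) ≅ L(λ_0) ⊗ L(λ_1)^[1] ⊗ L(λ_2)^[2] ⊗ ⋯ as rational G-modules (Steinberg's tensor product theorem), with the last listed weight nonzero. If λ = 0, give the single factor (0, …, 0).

Compute c_i = Σ_j M_{ij} v_j with v = (-52, 12):
  c_1 = (-1)·(-52) + (-4)·(12) = 4
  c_2 = (-3)·(-52) + (-13)·(12) = 0
p = 7; digits c_i = Σ_j d_{ij}·7^j, 0 ≤ d_{ij} < 7:
  c_1 = 4 = 4·7^0
  c_2 = 0
λ_0 = (4, 0)

((4, 0),)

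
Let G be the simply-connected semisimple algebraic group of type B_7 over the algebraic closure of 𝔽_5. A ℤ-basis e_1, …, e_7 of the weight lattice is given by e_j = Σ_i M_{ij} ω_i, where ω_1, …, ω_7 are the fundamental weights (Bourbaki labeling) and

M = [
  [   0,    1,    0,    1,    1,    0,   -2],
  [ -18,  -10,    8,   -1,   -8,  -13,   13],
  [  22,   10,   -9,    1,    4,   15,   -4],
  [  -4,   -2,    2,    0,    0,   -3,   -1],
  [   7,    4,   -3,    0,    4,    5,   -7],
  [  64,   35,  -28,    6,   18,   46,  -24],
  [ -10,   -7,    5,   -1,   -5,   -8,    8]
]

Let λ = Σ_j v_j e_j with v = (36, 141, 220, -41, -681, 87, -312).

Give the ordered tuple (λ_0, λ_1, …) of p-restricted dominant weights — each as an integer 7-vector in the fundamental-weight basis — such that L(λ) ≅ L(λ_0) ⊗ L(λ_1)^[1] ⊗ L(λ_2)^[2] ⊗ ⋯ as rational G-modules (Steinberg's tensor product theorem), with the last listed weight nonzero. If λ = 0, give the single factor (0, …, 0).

In the fundamental-weight basis, λ has coordinates c = M·v (v = (36, 141, 220, -41, -681, 87, -312)):
  c_1 = 0*36 + 1*141 + 0*220 + 1*-41 + 1*-681 + 0*87 + -2*-312 = 43
  c_2 = -18*36 + -10*141 + 8*220 + -1*-41 + -8*-681 + -13*87 + 13*-312 = 4
  c_3 = 22*36 + 10*141 + -9*220 + 1*-41 + 4*-681 + 15*87 + -4*-312 = 10
  c_4 = -4*36 + -2*141 + 2*220 + 0*-41 + 0*-681 + -3*87 + -1*-312 = 65
  c_5 = 7*36 + 4*141 + -3*220 + 0*-41 + 4*-681 + 5*87 + -7*-312 = 51
  c_6 = 64*36 + 35*141 + -28*220 + 6*-41 + 18*-681 + 46*87 + -24*-312 = 65
  c_7 = -10*36 + -7*141 + 5*220 + -1*-41 + -5*-681 + -8*87 + 8*-312 = 7
Base-5 expansion of each c_i:
  c_1 = 43 = 3·5^0 + 3·5^1 + 1·5^2
  c_2 = 4 = 4·5^0
  c_3 = 10 = 0·5^0 + 2·5^1
  c_4 = 65 = 0·5^0 + 3·5^1 + 2·5^2
  c_5 = 51 = 1·5^0 + 0·5^1 + 2·5^2
  c_6 = 65 = 0·5^0 + 3·5^1 + 2·5^2
  c_7 = 7 = 2·5^0 + 1·5^1
p-restricted factor λ_0 = (3, 4, 0, 0, 1, 0, 2)
p-restricted factor λ_1 = (3, 0, 2, 3, 0, 3, 1)
p-restricted factor λ_2 = (1, 0, 0, 2, 2, 2, 0)

((3, 4, 0, 0, 1, 0, 2), (3, 0, 2, 3, 0, 3, 1), (1, 0, 0, 2, 2, 2, 0))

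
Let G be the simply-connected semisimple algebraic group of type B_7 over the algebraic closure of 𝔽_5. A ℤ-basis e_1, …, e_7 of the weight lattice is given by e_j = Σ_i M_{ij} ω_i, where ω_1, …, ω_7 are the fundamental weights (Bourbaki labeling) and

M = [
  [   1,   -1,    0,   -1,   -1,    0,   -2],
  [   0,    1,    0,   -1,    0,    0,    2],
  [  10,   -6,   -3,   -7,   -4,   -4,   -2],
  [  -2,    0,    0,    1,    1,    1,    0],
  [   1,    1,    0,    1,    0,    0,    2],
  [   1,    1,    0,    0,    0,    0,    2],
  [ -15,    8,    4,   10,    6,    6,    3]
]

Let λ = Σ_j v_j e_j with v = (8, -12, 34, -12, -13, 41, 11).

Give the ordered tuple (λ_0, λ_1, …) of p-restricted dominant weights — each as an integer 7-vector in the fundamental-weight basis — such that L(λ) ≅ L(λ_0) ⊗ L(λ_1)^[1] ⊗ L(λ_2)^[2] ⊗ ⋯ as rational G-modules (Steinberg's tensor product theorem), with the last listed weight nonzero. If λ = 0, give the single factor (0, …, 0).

Converting to the ω-basis (c_i = row i of M dotted with v = (8, -12, 34, -12, -13, 41, 11)):
  c_1 = (1)·(8) + (-1)·(-12) + (0)·(34) + (-1)·(-12) + (-1)·(-13) + (0)·(41) + (-2)·(11) = 23
  c_2 = (0)·(8) + (1)·(-12) + (0)·(34) + (-1)·(-12) + (0)·(-13) + (0)·(41) + (2)·(11) = 22
  c_3 = (10)·(8) + (-6)·(-12) + (-3)·(34) + (-7)·(-12) + (-4)·(-13) + (-4)·(41) + (-2)·(11) = 0
  c_4 = (-2)·(8) + (0)·(-12) + (0)·(34) + (1)·(-12) + (1)·(-13) + (1)·(41) + (0)·(11) = 0
  c_5 = (1)·(8) + (1)·(-12) + (0)·(34) + (1)·(-12) + (0)·(-13) + (0)·(41) + (2)·(11) = 6
  c_6 = (1)·(8) + (1)·(-12) + (0)·(34) + (0)·(-12) + (0)·(-13) + (0)·(41) + (2)·(11) = 18
  c_7 = (-15)·(8) + (8)·(-12) + (4)·(34) + (10)·(-12) + (6)·(-13) + (6)·(41) + (3)·(11) = 1
p = 5; digits c_i = Σ_j d_{ij}·5^j, 0 ≤ d_{ij} < 5:
  c_1 = 23 = 3·5^0 + 4·5^1
  c_2 = 22 = 2·5^0 + 4·5^1
  c_3 = 0
  c_4 = 0
  c_5 = 6 = 1·5^0 + 1·5^1
  c_6 = 18 = 3·5^0 + 3·5^1
  c_7 = 1 = 1·5^0
λ_0 = (3, 2, 0, 0, 1, 3, 1)
λ_1 = (4, 4, 0, 0, 1, 3, 0)

((3, 2, 0, 0, 1, 3, 1), (4, 4, 0, 0, 1, 3, 0))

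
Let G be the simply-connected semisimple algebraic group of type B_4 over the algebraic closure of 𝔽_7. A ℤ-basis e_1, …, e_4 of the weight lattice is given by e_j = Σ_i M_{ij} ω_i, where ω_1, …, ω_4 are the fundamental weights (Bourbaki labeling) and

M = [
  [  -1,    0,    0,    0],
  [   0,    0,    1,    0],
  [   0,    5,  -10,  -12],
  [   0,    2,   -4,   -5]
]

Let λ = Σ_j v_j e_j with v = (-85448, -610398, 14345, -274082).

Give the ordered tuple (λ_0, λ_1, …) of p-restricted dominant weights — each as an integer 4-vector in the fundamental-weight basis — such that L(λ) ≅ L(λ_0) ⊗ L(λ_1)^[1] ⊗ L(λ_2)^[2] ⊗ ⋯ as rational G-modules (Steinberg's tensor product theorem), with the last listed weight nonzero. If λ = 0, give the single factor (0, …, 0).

((6, 2, 3, 2), (5, 5, 0, 2), (0, 5, 5, 6), (4, 6, 6, 2), (0, 5, 3, 3), (5, 0, 5, 5))

Change of basis e → ω: c = M·v where v = (-85448, -610398, 14345, -274082):
  c_1 = (-1)·(-85448) + (0)·(-610398) + (0)·(14345) + (0)·(-274082) = 85448
  c_2 = (0)·(-85448) + (0)·(-610398) + (1)·(14345) + (0)·(-274082) = 14345
  c_3 = (0)·(-85448) + (5)·(-610398) + (-10)·(14345) + (-12)·(-274082) = 93544
  c_4 = (0)·(-85448) + (2)·(-610398) + (-4)·(14345) + (-5)·(-274082) = 92234
Expand coordinatewise in base 7:
  c_1 = 85448 = 6·7^0 + 5·7^1 + 0·7^2 + 4·7^3 + 0·7^4 + 5·7^5
  c_2 = 14345 = 2·7^0 + 5·7^1 + 5·7^2 + 6·7^3 + 5·7^4
  c_3 = 93544 = 3·7^0 + 0·7^1 + 5·7^2 + 6·7^3 + 3·7^4 + 5·7^5
  c_4 = 92234 = 2·7^0 + 2·7^1 + 6·7^2 + 2·7^3 + 3·7^4 + 5·7^5
λ_0 = (6, 2, 3, 2)
λ_1 = (5, 5, 0, 2)
λ_2 = (0, 5, 5, 6)
λ_3 = (4, 6, 6, 2)
λ_4 = (0, 5, 3, 3)
λ_5 = (5, 0, 5, 5)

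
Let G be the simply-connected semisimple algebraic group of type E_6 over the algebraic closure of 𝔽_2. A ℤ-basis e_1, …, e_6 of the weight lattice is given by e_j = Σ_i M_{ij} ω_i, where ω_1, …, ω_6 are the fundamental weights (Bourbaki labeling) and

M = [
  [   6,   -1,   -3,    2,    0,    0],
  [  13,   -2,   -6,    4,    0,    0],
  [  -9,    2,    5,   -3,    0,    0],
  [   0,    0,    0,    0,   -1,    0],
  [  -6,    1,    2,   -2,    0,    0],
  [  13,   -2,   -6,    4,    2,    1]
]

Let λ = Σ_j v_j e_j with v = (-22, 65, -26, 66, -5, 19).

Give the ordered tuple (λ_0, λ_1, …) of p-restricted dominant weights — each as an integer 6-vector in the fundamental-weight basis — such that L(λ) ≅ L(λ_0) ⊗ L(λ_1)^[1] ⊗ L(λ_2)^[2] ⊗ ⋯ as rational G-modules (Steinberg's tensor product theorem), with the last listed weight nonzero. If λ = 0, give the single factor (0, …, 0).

Compute c_i = Σ_j M_{ij} v_j with v = (-22, 65, -26, 66, -5, 19):
  c_1 = 6*-22 + -1*65 + -3*-26 + 2*66 + 0*-5 + 0*19 = 13
  c_2 = 13*-22 + -2*65 + -6*-26 + 4*66 + 0*-5 + 0*19 = 4
  c_3 = -9*-22 + 2*65 + 5*-26 + -3*66 + 0*-5 + 0*19 = 0
  c_4 = 0*-22 + 0*65 + 0*-26 + 0*66 + -1*-5 + 0*19 = 5
  c_5 = -6*-22 + 1*65 + 2*-26 + -2*66 + 0*-5 + 0*19 = 13
  c_6 = 13*-22 + -2*65 + -6*-26 + 4*66 + 2*-5 + 1*19 = 13
Expand coordinatewise in base 2:
  c_1 = 13 = 1·2^0 + 0·2^1 + 1·2^2 + 1·2^3
  c_2 = 4 = 0·2^0 + 0·2^1 + 1·2^2
  c_3 = 0
  c_4 = 5 = 1·2^0 + 0·2^1 + 1·2^2
  c_5 = 13 = 1·2^0 + 0·2^1 + 1·2^2 + 1·2^3
  c_6 = 13 = 1·2^0 + 0·2^1 + 1·2^2 + 1·2^3
λ_0 = (1, 0, 0, 1, 1, 1)
λ_1 = (0, 0, 0, 0, 0, 0)
λ_2 = (1, 1, 0, 1, 1, 1)
λ_3 = (1, 0, 0, 0, 1, 1)

((1, 0, 0, 1, 1, 1), (0, 0, 0, 0, 0, 0), (1, 1, 0, 1, 1, 1), (1, 0, 0, 0, 1, 1))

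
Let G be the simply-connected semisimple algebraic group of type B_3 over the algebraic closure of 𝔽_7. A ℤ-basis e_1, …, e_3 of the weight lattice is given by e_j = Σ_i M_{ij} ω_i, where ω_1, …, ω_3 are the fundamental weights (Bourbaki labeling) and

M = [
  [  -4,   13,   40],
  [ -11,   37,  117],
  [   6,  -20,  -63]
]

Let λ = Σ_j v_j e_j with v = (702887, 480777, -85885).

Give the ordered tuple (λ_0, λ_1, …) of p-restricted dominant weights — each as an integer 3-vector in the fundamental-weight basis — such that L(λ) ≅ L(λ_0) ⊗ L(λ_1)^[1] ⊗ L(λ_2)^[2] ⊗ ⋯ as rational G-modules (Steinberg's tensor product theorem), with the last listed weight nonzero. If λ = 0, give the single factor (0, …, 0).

ω-coordinates c = M·v, v = (702887, 480777, -85885):
  c_1 = (-4)·(702887) + 13·480777 + (40)·(-85885) = 3153
  c_2 = (-11)·(702887) + 37·480777 + (117)·(-85885) = 8447
  c_3 = 6·702887 + (-20)·(480777) + (-63)·(-85885) = 12537
Base-7 expansion of each c_i:
  c_1 = 3153 = 3·7^0 + 2·7^1 + 1·7^2 + 2·7^3 + 1·7^4
  c_2 = 8447 = 5·7^0 + 2·7^1 + 4·7^2 + 3·7^3 + 3·7^4
  c_3 = 12537 = 0·7^0 + 6·7^1 + 3·7^2 + 1·7^3 + 5·7^4
p-restricted factor λ_0 = (3, 5, 0)
p-restricted factor λ_1 = (2, 2, 6)
p-restricted factor λ_2 = (1, 4, 3)
p-restricted factor λ_3 = (2, 3, 1)
p-restricted factor λ_4 = (1, 3, 5)

((3, 5, 0), (2, 2, 6), (1, 4, 3), (2, 3, 1), (1, 3, 5))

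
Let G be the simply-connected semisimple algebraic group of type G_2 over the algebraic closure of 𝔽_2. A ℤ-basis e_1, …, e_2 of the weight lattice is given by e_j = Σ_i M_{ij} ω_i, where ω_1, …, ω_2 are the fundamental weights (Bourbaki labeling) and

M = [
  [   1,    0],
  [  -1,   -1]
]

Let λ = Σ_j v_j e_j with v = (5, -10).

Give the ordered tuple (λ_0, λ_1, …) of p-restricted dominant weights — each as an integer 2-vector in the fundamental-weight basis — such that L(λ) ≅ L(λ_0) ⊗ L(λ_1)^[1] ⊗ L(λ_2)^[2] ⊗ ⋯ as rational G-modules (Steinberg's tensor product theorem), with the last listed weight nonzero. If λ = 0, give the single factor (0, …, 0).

Compute c_i = Σ_j M_{ij} v_j with v = (5, -10):
  c_1 = 1*5 + 0*-10 = 5
  c_2 = -1*5 + -1*-10 = 5
Writing each c_i in base p = 2:
  c_1 = 5 = 1·2^0 + 0·2^1 + 1·2^2
  c_2 = 5 = 1·2^0 + 0·2^1 + 1·2^2
λ_0 = (1, 1)
λ_1 = (0, 0)
λ_2 = (1, 1)

((1, 1), (0, 0), (1, 1))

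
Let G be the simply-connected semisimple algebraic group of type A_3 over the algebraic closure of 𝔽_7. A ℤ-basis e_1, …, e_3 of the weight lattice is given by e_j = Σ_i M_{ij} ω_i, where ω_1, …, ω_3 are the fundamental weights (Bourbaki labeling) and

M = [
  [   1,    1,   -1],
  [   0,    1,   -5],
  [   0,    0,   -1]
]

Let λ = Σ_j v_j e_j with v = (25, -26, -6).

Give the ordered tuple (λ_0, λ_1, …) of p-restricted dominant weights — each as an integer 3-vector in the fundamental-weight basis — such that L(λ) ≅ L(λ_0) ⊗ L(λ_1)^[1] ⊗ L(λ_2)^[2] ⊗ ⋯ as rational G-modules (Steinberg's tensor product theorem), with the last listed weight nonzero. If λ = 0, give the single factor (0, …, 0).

((5, 4, 6),)

Converting to the ω-basis (c_i = row i of M dotted with v = (25, -26, -6)):
  c_1 = 1·25 + (1)·(-26) + (-1)·(-6) = 5
  c_2 = 0·25 + (1)·(-26) + (-5)·(-6) = 4
  c_3 = 0·25 + (0)·(-26) + (-1)·(-6) = 6
Writing each c_i in base p = 7:
  c_1 = 5 = 5·7^0
  c_2 = 4 = 4·7^0
  c_3 = 6 = 6·7^0
p-restricted factor λ_0 = (5, 4, 6)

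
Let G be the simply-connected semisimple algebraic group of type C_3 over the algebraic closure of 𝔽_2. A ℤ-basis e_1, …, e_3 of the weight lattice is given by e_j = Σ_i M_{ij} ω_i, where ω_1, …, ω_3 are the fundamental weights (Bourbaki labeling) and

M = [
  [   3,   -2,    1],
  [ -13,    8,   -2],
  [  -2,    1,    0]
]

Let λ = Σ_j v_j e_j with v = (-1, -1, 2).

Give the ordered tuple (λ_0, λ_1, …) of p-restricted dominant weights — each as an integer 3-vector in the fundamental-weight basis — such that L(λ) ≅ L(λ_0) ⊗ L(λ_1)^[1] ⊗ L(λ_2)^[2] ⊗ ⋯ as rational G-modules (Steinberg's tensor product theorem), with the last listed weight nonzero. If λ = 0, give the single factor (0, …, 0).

((1, 1, 1),)

ω-coordinates c = M·v, v = (-1, -1, 2):
  c_1 = (3)·(-1) + (-2)·(-1) + 1·2 = 1
  c_2 = (-13)·(-1) + (8)·(-1) + (-2)·(2) = 1
  c_3 = (-2)·(-1) + (1)·(-1) + 0·2 = 1
Expand coordinatewise in base 2:
  c_1 = 1 = 1·2^0
  c_2 = 1 = 1·2^0
  c_3 = 1 = 1·2^0
p-restricted factor λ_0 = (1, 1, 1)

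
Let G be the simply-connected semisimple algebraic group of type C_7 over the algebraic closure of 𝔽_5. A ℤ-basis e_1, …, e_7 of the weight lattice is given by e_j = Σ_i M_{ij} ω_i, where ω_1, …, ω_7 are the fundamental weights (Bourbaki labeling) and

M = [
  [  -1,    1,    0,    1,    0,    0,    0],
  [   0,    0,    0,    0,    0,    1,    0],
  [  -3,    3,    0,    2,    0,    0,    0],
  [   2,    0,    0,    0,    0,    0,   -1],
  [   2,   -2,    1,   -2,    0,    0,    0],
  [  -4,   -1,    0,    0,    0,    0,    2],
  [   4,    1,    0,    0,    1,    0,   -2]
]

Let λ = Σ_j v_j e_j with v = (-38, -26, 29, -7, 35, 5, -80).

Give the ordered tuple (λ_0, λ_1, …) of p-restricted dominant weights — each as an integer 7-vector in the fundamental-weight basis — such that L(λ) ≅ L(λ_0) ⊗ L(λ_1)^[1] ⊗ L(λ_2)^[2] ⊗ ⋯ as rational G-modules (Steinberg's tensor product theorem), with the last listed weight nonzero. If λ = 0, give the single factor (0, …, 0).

Converting to the ω-basis (c_i = row i of M dotted with v = (-38, -26, 29, -7, 35, 5, -80)):
  c_1 = (-1)·(-38) + (1)·(-26) + (0)·(29) + (1)·(-7) + (0)·(35) + (0)·(5) + (0)·(-80) = 5
  c_2 = (0)·(-38) + (0)·(-26) + (0)·(29) + (0)·(-7) + (0)·(35) + (1)·(5) + (0)·(-80) = 5
  c_3 = (-3)·(-38) + (3)·(-26) + (0)·(29) + (2)·(-7) + (0)·(35) + (0)·(5) + (0)·(-80) = 22
  c_4 = (2)·(-38) + (0)·(-26) + (0)·(29) + (0)·(-7) + (0)·(35) + (0)·(5) + (-1)·(-80) = 4
  c_5 = (2)·(-38) + (-2)·(-26) + (1)·(29) + (-2)·(-7) + (0)·(35) + (0)·(5) + (0)·(-80) = 19
  c_6 = (-4)·(-38) + (-1)·(-26) + (0)·(29) + (0)·(-7) + (0)·(35) + (0)·(5) + (2)·(-80) = 18
  c_7 = (4)·(-38) + (1)·(-26) + (0)·(29) + (0)·(-7) + (1)·(35) + (0)·(5) + (-2)·(-80) = 17
Expand coordinatewise in base 5:
  c_1 = 5 = 0·5^0 + 1·5^1
  c_2 = 5 = 0·5^0 + 1·5^1
  c_3 = 22 = 2·5^0 + 4·5^1
  c_4 = 4 = 4·5^0
  c_5 = 19 = 4·5^0 + 3·5^1
  c_6 = 18 = 3·5^0 + 3·5^1
  c_7 = 17 = 2·5^0 + 3·5^1
Factor λ_0 = (0, 0, 2, 4, 4, 3, 2)
Factor λ_1 = (1, 1, 4, 0, 3, 3, 3)

((0, 0, 2, 4, 4, 3, 2), (1, 1, 4, 0, 3, 3, 3))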